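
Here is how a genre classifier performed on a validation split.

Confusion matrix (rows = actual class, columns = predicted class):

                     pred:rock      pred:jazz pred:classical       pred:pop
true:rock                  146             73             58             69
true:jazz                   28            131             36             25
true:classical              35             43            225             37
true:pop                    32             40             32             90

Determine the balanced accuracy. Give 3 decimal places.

Balanced accuracy = mean of per-class recall.
  rock: recall = 146/346 = 0.4220
  jazz: recall = 131/220 = 0.5955
  classical: recall = 225/340 = 0.6618
  pop: recall = 90/194 = 0.4639
Mean = (0.4220 + 0.5955 + 0.6618 + 0.4639) / 4 = 0.536

0.536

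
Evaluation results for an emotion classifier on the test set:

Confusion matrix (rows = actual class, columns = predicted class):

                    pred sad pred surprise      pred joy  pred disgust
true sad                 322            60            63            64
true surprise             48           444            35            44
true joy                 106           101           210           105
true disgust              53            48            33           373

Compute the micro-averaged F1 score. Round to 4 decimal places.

Micro-averaging pools counts across classes: ΣTP=1349, ΣFP=760, ΣFN=760.
Micro-F1 score = 2·TP/(2·TP+FP+FN) on pooled counts = 0.6396 (equals overall accuracy in single-label multiclass).

0.6396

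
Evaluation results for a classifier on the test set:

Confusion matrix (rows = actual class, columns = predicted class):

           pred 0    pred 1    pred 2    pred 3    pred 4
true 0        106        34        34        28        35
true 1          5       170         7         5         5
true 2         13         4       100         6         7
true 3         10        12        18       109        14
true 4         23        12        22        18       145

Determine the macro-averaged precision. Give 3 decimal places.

Per-class precision (TP/(TP+FP)):
  0: TP=106, FP=5+13+10+23=51 → 106/157 = 0.6752
  1: TP=170, FP=34+4+12+12=62 → 170/232 = 0.7328
  2: TP=100, FP=34+7+18+22=81 → 100/181 = 0.5525
  3: TP=109, FP=28+5+6+18=57 → 109/166 = 0.6566
  4: TP=145, FP=35+5+7+14=61 → 145/206 = 0.7039
Macro-precision = mean = (0.6752 + 0.7328 + 0.5525 + 0.6566 + 0.7039) / 5 = 0.664

0.664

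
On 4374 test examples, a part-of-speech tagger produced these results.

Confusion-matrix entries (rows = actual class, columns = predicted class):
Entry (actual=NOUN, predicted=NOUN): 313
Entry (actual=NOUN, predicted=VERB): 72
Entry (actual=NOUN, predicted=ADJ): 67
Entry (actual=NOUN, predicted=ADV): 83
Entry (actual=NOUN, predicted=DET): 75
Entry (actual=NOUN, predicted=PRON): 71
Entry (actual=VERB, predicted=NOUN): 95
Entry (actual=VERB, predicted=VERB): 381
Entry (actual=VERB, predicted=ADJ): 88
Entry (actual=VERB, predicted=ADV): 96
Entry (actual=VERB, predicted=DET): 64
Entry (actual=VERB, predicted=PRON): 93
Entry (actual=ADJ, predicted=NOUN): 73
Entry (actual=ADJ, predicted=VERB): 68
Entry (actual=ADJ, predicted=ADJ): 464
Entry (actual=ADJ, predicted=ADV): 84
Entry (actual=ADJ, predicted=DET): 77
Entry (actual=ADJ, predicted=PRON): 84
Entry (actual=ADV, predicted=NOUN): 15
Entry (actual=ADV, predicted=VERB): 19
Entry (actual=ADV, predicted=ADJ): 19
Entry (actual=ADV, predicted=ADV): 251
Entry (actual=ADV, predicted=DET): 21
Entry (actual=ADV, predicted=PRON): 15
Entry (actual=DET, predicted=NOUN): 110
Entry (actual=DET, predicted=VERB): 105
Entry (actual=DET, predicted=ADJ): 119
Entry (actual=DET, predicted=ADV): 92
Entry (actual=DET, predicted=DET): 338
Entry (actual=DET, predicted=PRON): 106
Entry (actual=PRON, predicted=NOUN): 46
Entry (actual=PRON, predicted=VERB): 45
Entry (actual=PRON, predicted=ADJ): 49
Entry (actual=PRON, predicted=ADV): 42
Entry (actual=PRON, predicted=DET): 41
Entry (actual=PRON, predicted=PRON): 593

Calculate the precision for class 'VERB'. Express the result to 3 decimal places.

precision = TP/(TP+FP).
VERB: TP=381, FP=72+68+19+105+45=309 → 381/690 = 0.5522

0.552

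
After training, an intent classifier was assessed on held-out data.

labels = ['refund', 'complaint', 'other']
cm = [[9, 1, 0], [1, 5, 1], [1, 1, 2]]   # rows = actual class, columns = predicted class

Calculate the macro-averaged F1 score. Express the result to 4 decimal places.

Per-class F1 score (2·TP/(2·TP+FP+FN)):
  refund: TP=9, FP=1+1=2, FN=1+0=1 → 18/21 = 0.85714
  complaint: TP=5, FP=1+1=2, FN=1+1=2 → 10/14 = 0.71429
  other: TP=2, FP=0+1=1, FN=1+1=2 → 4/7 = 0.57143
Macro-F1 score = mean = (0.85714 + 0.71429 + 0.57143) / 3 = 0.7143

0.7143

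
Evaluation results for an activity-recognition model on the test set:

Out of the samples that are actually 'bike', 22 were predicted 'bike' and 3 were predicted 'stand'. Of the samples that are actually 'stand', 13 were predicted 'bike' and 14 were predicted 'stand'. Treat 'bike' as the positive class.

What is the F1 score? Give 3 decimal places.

0.733

Precision = TP/(TP+FP) = 22/35 = 0.6286
Recall = TP/(TP+FN) = 22/25 = 0.8800
F1 = 2·TP/(2·TP+FP+FN) = 44/60 = 0.733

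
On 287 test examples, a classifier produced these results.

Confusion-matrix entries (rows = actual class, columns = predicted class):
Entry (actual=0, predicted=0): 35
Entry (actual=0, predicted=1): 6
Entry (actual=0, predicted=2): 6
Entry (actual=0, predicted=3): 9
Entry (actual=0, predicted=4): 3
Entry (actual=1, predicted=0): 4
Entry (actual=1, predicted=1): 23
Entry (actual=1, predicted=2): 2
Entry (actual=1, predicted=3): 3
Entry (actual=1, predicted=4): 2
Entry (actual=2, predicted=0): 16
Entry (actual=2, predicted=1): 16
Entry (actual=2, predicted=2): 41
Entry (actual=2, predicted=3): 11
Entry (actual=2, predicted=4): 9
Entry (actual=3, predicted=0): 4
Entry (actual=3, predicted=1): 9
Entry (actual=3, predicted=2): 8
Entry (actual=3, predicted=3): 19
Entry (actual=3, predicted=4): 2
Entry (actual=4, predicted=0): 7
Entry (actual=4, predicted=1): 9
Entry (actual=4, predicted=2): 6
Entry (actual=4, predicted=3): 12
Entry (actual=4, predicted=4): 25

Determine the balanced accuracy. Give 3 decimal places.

Balanced accuracy = mean of per-class recall.
  0: recall = 35/59 = 0.5932
  1: recall = 23/34 = 0.6765
  2: recall = 41/93 = 0.4409
  3: recall = 19/42 = 0.4524
  4: recall = 25/59 = 0.4237
Mean = (0.5932 + 0.6765 + 0.4409 + 0.4524 + 0.4237) / 5 = 0.517

0.517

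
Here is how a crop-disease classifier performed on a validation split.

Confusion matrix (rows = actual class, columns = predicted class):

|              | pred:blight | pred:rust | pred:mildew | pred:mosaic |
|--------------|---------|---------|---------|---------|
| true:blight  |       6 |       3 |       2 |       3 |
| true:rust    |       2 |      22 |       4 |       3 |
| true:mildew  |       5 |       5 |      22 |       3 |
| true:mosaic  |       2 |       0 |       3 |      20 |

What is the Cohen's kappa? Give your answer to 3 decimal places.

0.545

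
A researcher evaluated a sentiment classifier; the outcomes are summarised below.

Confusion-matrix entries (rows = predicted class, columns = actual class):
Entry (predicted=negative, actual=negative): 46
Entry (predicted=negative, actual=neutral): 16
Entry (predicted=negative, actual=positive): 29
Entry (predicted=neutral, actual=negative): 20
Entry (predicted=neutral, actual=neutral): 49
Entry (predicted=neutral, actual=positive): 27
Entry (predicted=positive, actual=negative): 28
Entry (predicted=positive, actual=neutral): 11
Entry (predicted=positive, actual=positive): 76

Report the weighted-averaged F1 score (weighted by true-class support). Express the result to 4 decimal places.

0.5671

Per-class F1 score (2·TP/(2·TP+FP+FN)):
  negative: TP=46, FP=16+29=45, FN=20+28=48 → 92/185 = 0.49730
  neutral: TP=49, FP=20+27=47, FN=16+11=27 → 98/172 = 0.56977
  positive: TP=76, FP=28+11=39, FN=29+27=56 → 152/247 = 0.61538
Weighted-F1 score = Σ (supportᵢ/N)·F1 scoreᵢ with N=302: (94/302)·0.49730 + (76/302)·0.56977 + (132/302)·0.61538 = 0.5671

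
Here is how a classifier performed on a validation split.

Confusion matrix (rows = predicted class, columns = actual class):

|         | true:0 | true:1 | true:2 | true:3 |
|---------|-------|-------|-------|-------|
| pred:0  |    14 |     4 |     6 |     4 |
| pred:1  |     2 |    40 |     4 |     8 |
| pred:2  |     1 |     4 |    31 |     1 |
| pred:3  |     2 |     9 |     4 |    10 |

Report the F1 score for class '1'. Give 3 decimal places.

0.721

Treat '1' as positive and all other classes as negative.
F1 score = 2·TP/(2·TP+FP+FN).
1: TP=40, FP=2+4+8=14, FN=4+4+9=17 → 80/111 = 0.7207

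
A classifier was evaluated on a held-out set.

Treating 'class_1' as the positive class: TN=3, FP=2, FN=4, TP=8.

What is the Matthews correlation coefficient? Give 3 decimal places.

0.247

MCC = (TP·TN − FP·FN) / √((TP+FP)(TP+FN)(TN+FP)(TN+FN))
Numerator = 8·3 − 2·4 = 16
Denominator = √(10·12·5·7) = √4200 = 64.8074
MCC = 16 / 64.8074 = 0.247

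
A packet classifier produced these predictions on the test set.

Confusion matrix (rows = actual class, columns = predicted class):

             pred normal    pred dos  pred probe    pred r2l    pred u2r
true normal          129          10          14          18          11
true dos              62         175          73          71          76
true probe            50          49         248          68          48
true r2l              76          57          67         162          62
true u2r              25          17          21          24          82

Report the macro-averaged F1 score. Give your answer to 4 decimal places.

Per-class F1 score (2·TP/(2·TP+FP+FN)):
  normal: TP=129, FP=62+50+76+25=213, FN=10+14+18+11=53 → 258/524 = 0.49237
  dos: TP=175, FP=10+49+57+17=133, FN=62+73+71+76=282 → 350/765 = 0.45752
  probe: TP=248, FP=14+73+67+21=175, FN=50+49+68+48=215 → 496/886 = 0.55982
  r2l: TP=162, FP=18+71+68+24=181, FN=76+57+67+62=262 → 324/767 = 0.42243
  u2r: TP=82, FP=11+76+48+62=197, FN=25+17+21+24=87 → 164/448 = 0.36607
Macro-F1 score = mean = (0.49237 + 0.45752 + 0.55982 + 0.42243 + 0.36607) / 5 = 0.4596

0.4596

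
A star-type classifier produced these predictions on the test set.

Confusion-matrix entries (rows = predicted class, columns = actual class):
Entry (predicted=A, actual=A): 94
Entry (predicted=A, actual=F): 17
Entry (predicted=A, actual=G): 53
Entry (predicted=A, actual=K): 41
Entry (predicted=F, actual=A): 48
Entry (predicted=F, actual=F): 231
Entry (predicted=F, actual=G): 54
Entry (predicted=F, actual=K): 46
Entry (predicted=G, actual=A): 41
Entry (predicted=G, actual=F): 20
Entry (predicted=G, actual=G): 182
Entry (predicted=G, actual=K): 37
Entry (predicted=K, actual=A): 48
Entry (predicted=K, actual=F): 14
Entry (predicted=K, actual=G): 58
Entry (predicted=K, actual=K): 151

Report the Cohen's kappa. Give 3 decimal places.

0.437

Observed agreement pₒ = trace/N = 658/1135 = 0.5797
Expected agreement pₑ = Σ (rowᵢ·colᵢ)/N² = (231·205 + 282·379 + 347·280 + 275·271)/1135² = 0.2530
κ = (pₒ − pₑ)/(1 − pₑ) = (0.5797 − 0.2530)/(1 − 0.2530) = 0.437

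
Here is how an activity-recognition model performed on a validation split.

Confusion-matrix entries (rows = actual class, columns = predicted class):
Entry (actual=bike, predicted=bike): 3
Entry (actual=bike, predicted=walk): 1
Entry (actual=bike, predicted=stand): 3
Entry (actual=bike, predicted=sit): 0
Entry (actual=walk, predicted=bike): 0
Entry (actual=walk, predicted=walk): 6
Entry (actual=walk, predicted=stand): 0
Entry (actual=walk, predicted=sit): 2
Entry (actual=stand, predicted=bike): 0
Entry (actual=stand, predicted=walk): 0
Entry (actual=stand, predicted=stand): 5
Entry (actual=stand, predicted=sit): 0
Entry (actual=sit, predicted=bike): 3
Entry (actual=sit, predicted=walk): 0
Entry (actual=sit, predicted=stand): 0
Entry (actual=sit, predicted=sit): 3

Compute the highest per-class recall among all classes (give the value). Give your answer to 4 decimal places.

1.0000

Per-class recall (TP/(TP+FN)):
  bike: TP=3, FN=1+3+0=4 → 3/7 = 0.42857
  walk: TP=6, FN=0+0+2=2 → 6/8 = 0.75000
  stand: TP=5, FN=0+0+0=0 → 5/5 = 1.00000
  sit: TP=3, FN=3+0+0=3 → 3/6 = 0.50000
Highest is class 'stand' with recall = 1.0000.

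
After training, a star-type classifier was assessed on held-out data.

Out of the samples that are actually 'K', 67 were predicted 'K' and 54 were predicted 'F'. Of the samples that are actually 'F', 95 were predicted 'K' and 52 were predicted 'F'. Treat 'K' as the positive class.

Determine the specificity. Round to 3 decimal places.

0.354

Specificity = TN/(TN+FP) = 52/(52+95) = 0.354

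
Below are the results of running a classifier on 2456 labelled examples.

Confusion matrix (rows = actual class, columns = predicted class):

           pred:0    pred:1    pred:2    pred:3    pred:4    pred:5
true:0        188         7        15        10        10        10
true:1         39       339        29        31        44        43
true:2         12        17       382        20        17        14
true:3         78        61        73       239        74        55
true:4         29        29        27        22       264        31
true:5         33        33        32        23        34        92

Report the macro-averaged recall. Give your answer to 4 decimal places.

0.6162

Per-class recall (TP/(TP+FN)):
  0: TP=188, FN=7+15+10+10+10=52 → 188/240 = 0.78333
  1: TP=339, FN=39+29+31+44+43=186 → 339/525 = 0.64571
  2: TP=382, FN=12+17+20+17+14=80 → 382/462 = 0.82684
  3: TP=239, FN=78+61+73+74+55=341 → 239/580 = 0.41207
  4: TP=264, FN=29+29+27+22+31=138 → 264/402 = 0.65672
  5: TP=92, FN=33+33+32+23+34=155 → 92/247 = 0.37247
Macro-recall = mean = (0.78333 + 0.64571 + 0.82684 + 0.41207 + 0.65672 + 0.37247) / 6 = 0.6162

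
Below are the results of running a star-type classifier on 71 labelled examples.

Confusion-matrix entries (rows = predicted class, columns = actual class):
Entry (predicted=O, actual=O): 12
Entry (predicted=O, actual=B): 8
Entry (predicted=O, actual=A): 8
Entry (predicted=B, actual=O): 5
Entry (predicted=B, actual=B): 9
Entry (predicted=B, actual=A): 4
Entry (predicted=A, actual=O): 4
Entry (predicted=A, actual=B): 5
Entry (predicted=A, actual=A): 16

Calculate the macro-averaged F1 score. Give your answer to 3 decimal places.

Per-class F1 score (2·TP/(2·TP+FP+FN)):
  O: TP=12, FP=8+8=16, FN=5+4=9 → 24/49 = 0.4898
  B: TP=9, FP=5+4=9, FN=8+5=13 → 18/40 = 0.4500
  A: TP=16, FP=4+5=9, FN=8+4=12 → 32/53 = 0.6038
Macro-F1 score = mean = (0.4898 + 0.4500 + 0.6038) / 3 = 0.515

0.515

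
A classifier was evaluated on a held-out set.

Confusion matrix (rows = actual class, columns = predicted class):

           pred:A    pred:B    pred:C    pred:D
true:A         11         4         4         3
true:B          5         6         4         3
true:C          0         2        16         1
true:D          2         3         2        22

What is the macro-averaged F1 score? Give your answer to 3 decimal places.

0.596

Per-class F1 score (2·TP/(2·TP+FP+FN)):
  A: TP=11, FP=5+0+2=7, FN=4+4+3=11 → 22/40 = 0.5500
  B: TP=6, FP=4+2+3=9, FN=5+4+3=12 → 12/33 = 0.3636
  C: TP=16, FP=4+4+2=10, FN=0+2+1=3 → 32/45 = 0.7111
  D: TP=22, FP=3+3+1=7, FN=2+3+2=7 → 44/58 = 0.7586
Macro-F1 score = mean = (0.5500 + 0.3636 + 0.7111 + 0.7586) / 4 = 0.596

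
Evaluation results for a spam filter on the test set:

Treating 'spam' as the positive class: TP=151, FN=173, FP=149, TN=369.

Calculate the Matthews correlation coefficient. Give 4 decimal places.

0.1813

MCC = (TP·TN − FP·FN) / √((TP+FP)(TP+FN)(TN+FP)(TN+FN))
Numerator = 151·369 − 149·173 = 29942
Denominator = √(300·324·518·542) = √27289483200 = 165195.2881
MCC = 29942 / 165195.2881 = 0.1813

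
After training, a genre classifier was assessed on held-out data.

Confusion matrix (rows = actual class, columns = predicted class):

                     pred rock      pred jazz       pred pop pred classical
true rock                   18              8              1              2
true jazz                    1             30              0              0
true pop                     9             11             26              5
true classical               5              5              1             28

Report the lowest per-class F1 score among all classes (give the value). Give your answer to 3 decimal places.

0.581

Per-class F1 score (2·TP/(2·TP+FP+FN)):
  rock: TP=18, FP=1+9+5=15, FN=8+1+2=11 → 36/62 = 0.5806
  jazz: TP=30, FP=8+11+5=24, FN=1+0+0=1 → 60/85 = 0.7059
  pop: TP=26, FP=1+0+1=2, FN=9+11+5=25 → 52/79 = 0.6582
  classical: TP=28, FP=2+0+5=7, FN=5+5+1=11 → 56/74 = 0.7568
Lowest is class 'rock' with F1 score = 0.581.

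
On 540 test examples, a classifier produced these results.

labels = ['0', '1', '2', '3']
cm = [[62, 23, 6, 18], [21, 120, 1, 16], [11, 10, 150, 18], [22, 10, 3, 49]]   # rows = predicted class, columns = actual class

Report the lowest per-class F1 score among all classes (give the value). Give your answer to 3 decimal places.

0.530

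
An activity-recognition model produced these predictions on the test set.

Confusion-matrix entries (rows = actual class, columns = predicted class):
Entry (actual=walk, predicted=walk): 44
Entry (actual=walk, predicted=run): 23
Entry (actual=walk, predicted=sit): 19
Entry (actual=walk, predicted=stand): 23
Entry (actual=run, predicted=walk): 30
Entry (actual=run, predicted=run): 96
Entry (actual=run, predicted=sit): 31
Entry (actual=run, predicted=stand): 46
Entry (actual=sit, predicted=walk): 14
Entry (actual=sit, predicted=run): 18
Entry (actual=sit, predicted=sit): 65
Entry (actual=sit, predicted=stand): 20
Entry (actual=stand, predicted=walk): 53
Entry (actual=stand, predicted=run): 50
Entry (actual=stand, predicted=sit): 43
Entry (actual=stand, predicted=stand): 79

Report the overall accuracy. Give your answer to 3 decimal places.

0.434

Accuracy = trace / total = (44+96+65+79=284) / 654 = 284/654 = 0.434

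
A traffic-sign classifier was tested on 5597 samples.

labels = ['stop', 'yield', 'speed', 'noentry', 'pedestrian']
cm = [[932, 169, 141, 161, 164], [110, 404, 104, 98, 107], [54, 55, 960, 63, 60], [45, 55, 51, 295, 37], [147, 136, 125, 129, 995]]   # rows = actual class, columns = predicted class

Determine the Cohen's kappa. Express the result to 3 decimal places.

Observed agreement pₒ = trace/N = 3586/5597 = 0.6407
Expected agreement pₑ = Σ (rowᵢ·colᵢ)/N² = (1567·1288 + 823·819 + 1192·1381 + 483·746 + 1532·1363)/5597² = 0.2167
κ = (pₒ − pₑ)/(1 − pₑ) = (0.6407 − 0.2167)/(1 − 0.2167) = 0.541

0.541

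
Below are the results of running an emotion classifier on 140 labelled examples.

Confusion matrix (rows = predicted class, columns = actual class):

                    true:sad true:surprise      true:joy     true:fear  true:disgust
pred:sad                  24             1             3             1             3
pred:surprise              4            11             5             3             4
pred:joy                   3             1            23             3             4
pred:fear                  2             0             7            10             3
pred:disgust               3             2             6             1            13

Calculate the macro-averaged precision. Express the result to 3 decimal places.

Per-class precision (TP/(TP+FP)):
  sad: TP=24, FP=1+3+1+3=8 → 24/32 = 0.7500
  surprise: TP=11, FP=4+5+3+4=16 → 11/27 = 0.4074
  joy: TP=23, FP=3+1+3+4=11 → 23/34 = 0.6765
  fear: TP=10, FP=2+0+7+3=12 → 10/22 = 0.4545
  disgust: TP=13, FP=3+2+6+1=12 → 13/25 = 0.5200
Macro-precision = mean = (0.7500 + 0.4074 + 0.6765 + 0.4545 + 0.5200) / 5 = 0.562

0.562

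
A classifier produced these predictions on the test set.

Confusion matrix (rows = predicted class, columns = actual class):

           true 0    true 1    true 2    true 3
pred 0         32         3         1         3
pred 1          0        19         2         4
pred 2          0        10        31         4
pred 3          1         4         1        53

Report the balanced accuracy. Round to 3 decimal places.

Balanced accuracy = mean of per-class recall.
  0: recall = 32/33 = 0.9697
  1: recall = 19/36 = 0.5278
  2: recall = 31/35 = 0.8857
  3: recall = 53/64 = 0.8281
Mean = (0.9697 + 0.5278 + 0.8857 + 0.8281) / 4 = 0.803

0.803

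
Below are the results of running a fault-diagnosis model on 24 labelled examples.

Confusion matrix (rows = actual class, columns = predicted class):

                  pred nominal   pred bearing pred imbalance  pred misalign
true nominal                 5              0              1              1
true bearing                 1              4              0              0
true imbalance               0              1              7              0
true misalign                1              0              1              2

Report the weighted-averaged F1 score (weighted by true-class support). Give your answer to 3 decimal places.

0.745

Per-class F1 score (2·TP/(2·TP+FP+FN)):
  nominal: TP=5, FP=1+0+1=2, FN=0+1+1=2 → 10/14 = 0.7143
  bearing: TP=4, FP=0+1+0=1, FN=1+0+0=1 → 8/10 = 0.8000
  imbalance: TP=7, FP=1+0+1=2, FN=0+1+0=1 → 14/17 = 0.8235
  misalign: TP=2, FP=1+0+0=1, FN=1+0+1=2 → 4/7 = 0.5714
Weighted-F1 score = Σ (supportᵢ/N)·F1 scoreᵢ with N=24: (7/24)·0.7143 + (5/24)·0.8000 + (8/24)·0.8235 + (4/24)·0.5714 = 0.745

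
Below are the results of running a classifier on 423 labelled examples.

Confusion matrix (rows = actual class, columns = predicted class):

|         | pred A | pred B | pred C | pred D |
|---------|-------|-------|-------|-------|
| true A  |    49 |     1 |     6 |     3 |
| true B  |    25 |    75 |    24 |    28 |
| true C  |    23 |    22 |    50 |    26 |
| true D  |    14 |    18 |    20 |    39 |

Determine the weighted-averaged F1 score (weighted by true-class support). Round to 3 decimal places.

Per-class F1 score (2·TP/(2·TP+FP+FN)):
  A: TP=49, FP=25+23+14=62, FN=1+6+3=10 → 98/170 = 0.5765
  B: TP=75, FP=1+22+18=41, FN=25+24+28=77 → 150/268 = 0.5597
  C: TP=50, FP=6+24+20=50, FN=23+22+26=71 → 100/221 = 0.4525
  D: TP=39, FP=3+28+26=57, FN=14+18+20=52 → 78/187 = 0.4171
Weighted-F1 score = Σ (supportᵢ/N)·F1 scoreᵢ with N=423: (59/423)·0.5765 + (152/423)·0.5597 + (121/423)·0.4525 + (91/423)·0.4171 = 0.501

0.501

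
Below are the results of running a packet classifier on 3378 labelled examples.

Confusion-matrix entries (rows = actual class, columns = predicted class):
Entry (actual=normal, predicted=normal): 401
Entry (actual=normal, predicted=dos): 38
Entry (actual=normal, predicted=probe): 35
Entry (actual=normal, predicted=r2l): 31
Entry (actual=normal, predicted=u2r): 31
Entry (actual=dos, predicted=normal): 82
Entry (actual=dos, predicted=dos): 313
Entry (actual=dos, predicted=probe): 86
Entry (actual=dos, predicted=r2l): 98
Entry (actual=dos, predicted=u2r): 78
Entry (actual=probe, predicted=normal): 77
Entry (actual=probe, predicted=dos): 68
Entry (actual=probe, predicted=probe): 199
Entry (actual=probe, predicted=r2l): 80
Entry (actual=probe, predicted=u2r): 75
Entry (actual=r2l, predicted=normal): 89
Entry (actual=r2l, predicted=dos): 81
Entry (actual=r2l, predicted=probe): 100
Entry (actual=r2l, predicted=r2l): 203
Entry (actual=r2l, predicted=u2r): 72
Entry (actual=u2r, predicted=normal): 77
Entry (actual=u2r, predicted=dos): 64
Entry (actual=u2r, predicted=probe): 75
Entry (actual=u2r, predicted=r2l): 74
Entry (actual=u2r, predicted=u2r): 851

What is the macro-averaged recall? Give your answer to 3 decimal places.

Per-class recall (TP/(TP+FN)):
  normal: TP=401, FN=38+35+31+31=135 → 401/536 = 0.7481
  dos: TP=313, FN=82+86+98+78=344 → 313/657 = 0.4764
  probe: TP=199, FN=77+68+80+75=300 → 199/499 = 0.3988
  r2l: TP=203, FN=89+81+100+72=342 → 203/545 = 0.3725
  u2r: TP=851, FN=77+64+75+74=290 → 851/1141 = 0.7458
Macro-recall = mean = (0.7481 + 0.4764 + 0.3988 + 0.3725 + 0.7458) / 5 = 0.548

0.548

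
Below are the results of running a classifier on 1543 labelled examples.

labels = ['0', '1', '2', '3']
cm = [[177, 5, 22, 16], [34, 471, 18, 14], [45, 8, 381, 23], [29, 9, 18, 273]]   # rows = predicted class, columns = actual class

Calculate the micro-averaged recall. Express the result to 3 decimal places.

Micro-averaging pools counts across classes: ΣTP=1302, ΣFP=241, ΣFN=241.
Micro-recall = TP/(TP+FN) on pooled counts = 0.844 (equals overall accuracy in single-label multiclass).

0.844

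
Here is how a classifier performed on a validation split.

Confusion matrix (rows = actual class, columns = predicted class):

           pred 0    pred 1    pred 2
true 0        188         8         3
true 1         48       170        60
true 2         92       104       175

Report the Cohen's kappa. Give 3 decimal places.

0.452

Observed agreement pₒ = trace/N = 533/848 = 0.6285
Expected agreement pₑ = Σ (rowᵢ·colᵢ)/N² = (199·328 + 278·282 + 371·238)/848² = 0.3226
κ = (pₒ − pₑ)/(1 − pₑ) = (0.6285 − 0.3226)/(1 − 0.3226) = 0.452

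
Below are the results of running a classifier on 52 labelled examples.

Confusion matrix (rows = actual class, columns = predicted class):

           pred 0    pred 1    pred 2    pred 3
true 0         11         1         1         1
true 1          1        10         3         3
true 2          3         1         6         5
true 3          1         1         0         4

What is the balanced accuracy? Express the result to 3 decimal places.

0.610

Balanced accuracy = mean of per-class recall.
  0: recall = 11/14 = 0.7857
  1: recall = 10/17 = 0.5882
  2: recall = 6/15 = 0.4000
  3: recall = 4/6 = 0.6667
Mean = (0.7857 + 0.5882 + 0.4000 + 0.6667) / 4 = 0.610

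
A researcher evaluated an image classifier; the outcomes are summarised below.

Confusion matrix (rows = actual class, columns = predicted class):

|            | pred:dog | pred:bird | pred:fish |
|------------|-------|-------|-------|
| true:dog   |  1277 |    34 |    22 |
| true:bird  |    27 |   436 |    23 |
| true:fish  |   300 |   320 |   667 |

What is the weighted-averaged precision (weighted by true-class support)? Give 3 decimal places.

0.816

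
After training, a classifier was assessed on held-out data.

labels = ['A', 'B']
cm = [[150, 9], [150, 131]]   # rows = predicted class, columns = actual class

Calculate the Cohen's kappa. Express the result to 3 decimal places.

Observed agreement pₒ = trace/N = 281/440 = 0.6386
Expected agreement pₑ = Σ (rowᵢ·colᵢ)/N² = (300·159 + 140·281)/440² = 0.4496
κ = (pₒ − pₑ)/(1 − pₑ) = (0.6386 − 0.4496)/(1 − 0.4496) = 0.343

0.343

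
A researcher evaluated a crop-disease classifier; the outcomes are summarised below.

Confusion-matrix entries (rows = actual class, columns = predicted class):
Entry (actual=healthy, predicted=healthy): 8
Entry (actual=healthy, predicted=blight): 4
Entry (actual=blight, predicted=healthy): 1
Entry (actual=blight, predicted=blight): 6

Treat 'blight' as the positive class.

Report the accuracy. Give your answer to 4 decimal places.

Accuracy = (TP+TN)/N = (6+8)/19 = 0.7368

0.7368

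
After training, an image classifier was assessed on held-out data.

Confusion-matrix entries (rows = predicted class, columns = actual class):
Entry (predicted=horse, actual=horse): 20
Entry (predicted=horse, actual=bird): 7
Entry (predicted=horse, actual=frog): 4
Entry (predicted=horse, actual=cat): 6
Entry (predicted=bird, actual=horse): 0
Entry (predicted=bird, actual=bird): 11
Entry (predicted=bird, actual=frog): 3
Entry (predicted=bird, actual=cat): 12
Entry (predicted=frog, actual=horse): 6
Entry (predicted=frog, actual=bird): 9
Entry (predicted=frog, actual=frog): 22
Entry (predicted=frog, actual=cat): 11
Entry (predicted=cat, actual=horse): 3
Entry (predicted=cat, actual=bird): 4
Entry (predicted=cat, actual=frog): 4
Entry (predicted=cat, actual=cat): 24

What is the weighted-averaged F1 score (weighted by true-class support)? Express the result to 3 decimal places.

0.523

Per-class F1 score (2·TP/(2·TP+FP+FN)):
  horse: TP=20, FP=7+4+6=17, FN=0+6+3=9 → 40/66 = 0.6061
  bird: TP=11, FP=0+3+12=15, FN=7+9+4=20 → 22/57 = 0.3860
  frog: TP=22, FP=6+9+11=26, FN=4+3+4=11 → 44/81 = 0.5432
  cat: TP=24, FP=3+4+4=11, FN=6+12+11=29 → 48/88 = 0.5455
Weighted-F1 score = Σ (supportᵢ/N)·F1 scoreᵢ with N=146: (29/146)·0.6061 + (31/146)·0.3860 + (33/146)·0.5432 + (53/146)·0.5455 = 0.523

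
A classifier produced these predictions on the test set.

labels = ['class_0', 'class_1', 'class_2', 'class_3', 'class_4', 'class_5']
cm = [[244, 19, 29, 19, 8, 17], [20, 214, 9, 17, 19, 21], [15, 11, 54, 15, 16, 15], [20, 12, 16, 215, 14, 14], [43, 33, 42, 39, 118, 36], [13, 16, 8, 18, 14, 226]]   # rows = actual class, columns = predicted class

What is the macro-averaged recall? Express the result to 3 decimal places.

0.625

Per-class recall (TP/(TP+FN)):
  class_0: TP=244, FN=19+29+19+8+17=92 → 244/336 = 0.7262
  class_1: TP=214, FN=20+9+17+19+21=86 → 214/300 = 0.7133
  class_2: TP=54, FN=15+11+15+16+15=72 → 54/126 = 0.4286
  class_3: TP=215, FN=20+12+16+14+14=76 → 215/291 = 0.7388
  class_4: TP=118, FN=43+33+42+39+36=193 → 118/311 = 0.3794
  class_5: TP=226, FN=13+16+8+18+14=69 → 226/295 = 0.7661
Macro-recall = mean = (0.7262 + 0.7133 + 0.4286 + 0.7388 + 0.3794 + 0.7661) / 6 = 0.625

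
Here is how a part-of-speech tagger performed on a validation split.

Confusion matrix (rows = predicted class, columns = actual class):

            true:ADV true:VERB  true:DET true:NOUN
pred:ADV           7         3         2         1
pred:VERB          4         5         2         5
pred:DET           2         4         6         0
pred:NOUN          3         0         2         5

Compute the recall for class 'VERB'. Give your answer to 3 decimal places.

Treat 'VERB' as positive and all other classes as negative.
recall = TP/(TP+FN).
VERB: TP=5, FN=3+4+0=7 → 5/12 = 0.4167

0.417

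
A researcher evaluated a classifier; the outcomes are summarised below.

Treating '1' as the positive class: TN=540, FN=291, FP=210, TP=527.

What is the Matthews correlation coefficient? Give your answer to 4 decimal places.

MCC = (TP·TN − FP·FN) / √((TP+FP)(TP+FN)(TN+FP)(TN+FN))
Numerator = 527·540 − 210·291 = 223470
Denominator = √(737·818·750·831) = √375736234500 = 612973.2739
MCC = 223470 / 612973.2739 = 0.3646

0.3646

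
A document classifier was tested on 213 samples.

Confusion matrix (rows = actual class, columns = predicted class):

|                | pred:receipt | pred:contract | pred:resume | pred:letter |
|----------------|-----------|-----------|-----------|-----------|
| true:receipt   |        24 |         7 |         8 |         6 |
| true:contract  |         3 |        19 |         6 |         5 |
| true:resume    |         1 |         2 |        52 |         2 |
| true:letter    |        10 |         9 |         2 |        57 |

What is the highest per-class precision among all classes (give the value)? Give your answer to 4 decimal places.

Per-class precision (TP/(TP+FP)):
  receipt: TP=24, FP=3+1+10=14 → 24/38 = 0.63158
  contract: TP=19, FP=7+2+9=18 → 19/37 = 0.51351
  resume: TP=52, FP=8+6+2=16 → 52/68 = 0.76471
  letter: TP=57, FP=6+5+2=13 → 57/70 = 0.81429
Highest is class 'letter' with precision = 0.8143.

0.8143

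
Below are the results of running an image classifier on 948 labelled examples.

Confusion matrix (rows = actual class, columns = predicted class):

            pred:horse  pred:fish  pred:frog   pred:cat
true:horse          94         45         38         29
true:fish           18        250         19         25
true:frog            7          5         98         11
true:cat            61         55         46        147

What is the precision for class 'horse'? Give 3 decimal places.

0.522

precision = TP/(TP+FP).
horse: TP=94, FP=18+7+61=86 → 94/180 = 0.5222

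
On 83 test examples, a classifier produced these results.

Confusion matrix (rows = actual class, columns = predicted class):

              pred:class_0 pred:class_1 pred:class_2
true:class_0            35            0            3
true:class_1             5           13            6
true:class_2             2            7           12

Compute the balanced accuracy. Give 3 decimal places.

0.678

Balanced accuracy = mean of per-class recall.
  class_0: recall = 35/38 = 0.9211
  class_1: recall = 13/24 = 0.5417
  class_2: recall = 12/21 = 0.5714
Mean = (0.9211 + 0.5417 + 0.5714) / 3 = 0.678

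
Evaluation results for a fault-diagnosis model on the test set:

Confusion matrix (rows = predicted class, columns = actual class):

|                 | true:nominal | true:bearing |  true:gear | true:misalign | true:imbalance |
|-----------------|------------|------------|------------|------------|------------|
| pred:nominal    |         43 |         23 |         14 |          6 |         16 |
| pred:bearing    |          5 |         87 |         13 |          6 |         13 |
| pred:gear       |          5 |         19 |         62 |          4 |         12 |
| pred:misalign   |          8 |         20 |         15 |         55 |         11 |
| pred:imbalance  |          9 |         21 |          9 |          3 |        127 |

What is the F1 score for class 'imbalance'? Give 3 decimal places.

0.730

F1 score = 2·TP/(2·TP+FP+FN).
imbalance: TP=127, FP=9+21+9+3=42, FN=16+13+12+11=52 → 254/348 = 0.7299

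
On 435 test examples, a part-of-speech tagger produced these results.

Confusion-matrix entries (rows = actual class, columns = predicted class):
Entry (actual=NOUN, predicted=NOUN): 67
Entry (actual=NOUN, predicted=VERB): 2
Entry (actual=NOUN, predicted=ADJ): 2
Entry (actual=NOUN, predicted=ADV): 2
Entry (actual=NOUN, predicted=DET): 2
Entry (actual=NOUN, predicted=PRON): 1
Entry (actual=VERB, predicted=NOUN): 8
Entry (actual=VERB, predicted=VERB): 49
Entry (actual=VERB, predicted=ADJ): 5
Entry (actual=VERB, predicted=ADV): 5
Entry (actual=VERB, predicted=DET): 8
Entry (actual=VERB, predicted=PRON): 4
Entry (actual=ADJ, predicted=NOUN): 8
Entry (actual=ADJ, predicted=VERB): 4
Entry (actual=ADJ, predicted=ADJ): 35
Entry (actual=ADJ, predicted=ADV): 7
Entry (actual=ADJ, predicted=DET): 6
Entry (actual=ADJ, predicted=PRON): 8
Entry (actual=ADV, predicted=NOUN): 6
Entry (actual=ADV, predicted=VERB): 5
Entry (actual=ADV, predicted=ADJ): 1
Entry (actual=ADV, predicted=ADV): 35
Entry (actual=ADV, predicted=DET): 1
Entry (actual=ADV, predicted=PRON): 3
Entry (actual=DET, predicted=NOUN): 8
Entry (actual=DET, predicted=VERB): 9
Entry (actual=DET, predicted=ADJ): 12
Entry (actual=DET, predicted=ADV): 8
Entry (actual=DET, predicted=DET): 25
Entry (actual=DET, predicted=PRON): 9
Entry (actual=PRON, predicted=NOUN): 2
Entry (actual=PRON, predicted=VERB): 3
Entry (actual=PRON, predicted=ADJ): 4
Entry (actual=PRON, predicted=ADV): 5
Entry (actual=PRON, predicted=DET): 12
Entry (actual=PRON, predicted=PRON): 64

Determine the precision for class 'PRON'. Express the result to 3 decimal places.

One-vs-rest for 'PRON': TP = diagonal; FP = other classes predicted 'PRON'; FN = 'PRON' predicted as other.
precision = TP/(TP+FP).
PRON: TP=64, FP=1+4+8+3+9=25 → 64/89 = 0.7191

0.719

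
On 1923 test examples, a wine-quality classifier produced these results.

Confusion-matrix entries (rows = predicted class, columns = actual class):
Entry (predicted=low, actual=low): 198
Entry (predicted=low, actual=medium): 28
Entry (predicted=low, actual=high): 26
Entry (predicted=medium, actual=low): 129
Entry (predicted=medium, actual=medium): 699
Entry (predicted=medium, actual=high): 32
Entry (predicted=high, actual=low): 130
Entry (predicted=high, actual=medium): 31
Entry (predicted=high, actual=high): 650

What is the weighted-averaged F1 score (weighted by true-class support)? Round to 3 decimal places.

0.788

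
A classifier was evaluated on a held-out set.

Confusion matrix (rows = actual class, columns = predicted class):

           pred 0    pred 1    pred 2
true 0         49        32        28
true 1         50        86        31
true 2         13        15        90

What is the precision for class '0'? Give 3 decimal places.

One-vs-rest for '0': TP = diagonal; FP = other classes predicted '0'; FN = '0' predicted as other.
precision = TP/(TP+FP).
0: TP=49, FP=50+13=63 → 49/112 = 0.4375

0.438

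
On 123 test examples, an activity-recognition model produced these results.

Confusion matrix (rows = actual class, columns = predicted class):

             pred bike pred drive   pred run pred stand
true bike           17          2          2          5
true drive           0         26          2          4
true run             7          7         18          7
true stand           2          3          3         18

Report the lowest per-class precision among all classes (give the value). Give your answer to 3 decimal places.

0.529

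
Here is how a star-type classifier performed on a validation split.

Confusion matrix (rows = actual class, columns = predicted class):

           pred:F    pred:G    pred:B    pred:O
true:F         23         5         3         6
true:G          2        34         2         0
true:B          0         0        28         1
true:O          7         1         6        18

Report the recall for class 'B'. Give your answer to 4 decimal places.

0.9655

recall = TP/(TP+FN).
B: TP=28, FN=0+0+1=1 → 28/29 = 0.96552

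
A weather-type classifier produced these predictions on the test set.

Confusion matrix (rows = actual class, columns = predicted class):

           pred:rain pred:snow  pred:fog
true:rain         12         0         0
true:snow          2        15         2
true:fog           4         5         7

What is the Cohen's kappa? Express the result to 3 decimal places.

Observed agreement pₒ = trace/N = 34/47 = 0.7234
Expected agreement pₑ = Σ (rowᵢ·colᵢ)/N² = (12·18 + 19·20 + 16·9)/47² = 0.3350
κ = (pₒ − pₑ)/(1 − pₑ) = (0.7234 − 0.3350)/(1 − 0.3350) = 0.584

0.584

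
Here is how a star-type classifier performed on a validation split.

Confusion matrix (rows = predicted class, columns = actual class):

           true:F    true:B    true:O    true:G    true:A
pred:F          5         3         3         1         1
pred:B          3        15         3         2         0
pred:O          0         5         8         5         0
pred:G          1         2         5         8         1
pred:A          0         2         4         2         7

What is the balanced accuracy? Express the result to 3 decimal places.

Balanced accuracy = mean of per-class recall.
  F: recall = 5/9 = 0.5556
  B: recall = 15/27 = 0.5556
  O: recall = 8/23 = 0.3478
  G: recall = 8/18 = 0.4444
  A: recall = 7/9 = 0.7778
Mean = (0.5556 + 0.5556 + 0.3478 + 0.4444 + 0.7778) / 5 = 0.536

0.536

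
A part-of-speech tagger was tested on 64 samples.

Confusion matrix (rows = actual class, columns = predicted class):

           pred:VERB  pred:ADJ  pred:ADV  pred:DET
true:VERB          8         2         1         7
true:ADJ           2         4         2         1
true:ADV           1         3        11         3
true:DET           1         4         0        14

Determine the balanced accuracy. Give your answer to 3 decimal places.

Balanced accuracy = mean of per-class recall.
  VERB: recall = 8/18 = 0.4444
  ADJ: recall = 4/9 = 0.4444
  ADV: recall = 11/18 = 0.6111
  DET: recall = 14/19 = 0.7368
Mean = (0.4444 + 0.4444 + 0.6111 + 0.7368) / 4 = 0.559

0.559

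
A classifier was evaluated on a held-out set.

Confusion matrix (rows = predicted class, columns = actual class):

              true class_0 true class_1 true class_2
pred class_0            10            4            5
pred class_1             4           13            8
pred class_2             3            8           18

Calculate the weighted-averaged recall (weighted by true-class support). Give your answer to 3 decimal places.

0.562

Per-class recall (TP/(TP+FN)):
  class_0: TP=10, FN=4+3=7 → 10/17 = 0.5882
  class_1: TP=13, FN=4+8=12 → 13/25 = 0.5200
  class_2: TP=18, FN=5+8=13 → 18/31 = 0.5806
Weighted-recall = Σ (supportᵢ/N)·recallᵢ with N=73: (17/73)·0.5882 + (25/73)·0.5200 + (31/73)·0.5806 = 0.562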